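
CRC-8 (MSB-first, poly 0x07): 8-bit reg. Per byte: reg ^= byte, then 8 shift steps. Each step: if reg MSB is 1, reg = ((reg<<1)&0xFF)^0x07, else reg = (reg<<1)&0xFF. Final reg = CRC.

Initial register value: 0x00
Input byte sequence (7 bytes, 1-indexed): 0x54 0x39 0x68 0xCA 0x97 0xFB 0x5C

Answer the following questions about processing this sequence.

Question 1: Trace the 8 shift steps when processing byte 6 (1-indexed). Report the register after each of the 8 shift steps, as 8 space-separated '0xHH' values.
Answer: 0x2B 0x56 0xAC 0x5F 0xBE 0x7B 0xF6 0xEB

Derivation:
After byte 1 (0x54): reg=0xAB
After byte 2 (0x39): reg=0xF7
After byte 3 (0x68): reg=0xD4
After byte 4 (0xCA): reg=0x5A
After byte 5 (0x97): reg=0x6D
Register before byte 6: 0x6D
After XOR with byte 0xFB: 0x96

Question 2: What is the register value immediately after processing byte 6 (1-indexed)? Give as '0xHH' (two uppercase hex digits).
After byte 1 (0x54): reg=0xAB
After byte 2 (0x39): reg=0xF7
After byte 3 (0x68): reg=0xD4
After byte 4 (0xCA): reg=0x5A
After byte 5 (0x97): reg=0x6D
After byte 6 (0xFB): reg=0xEB

Answer: 0xEB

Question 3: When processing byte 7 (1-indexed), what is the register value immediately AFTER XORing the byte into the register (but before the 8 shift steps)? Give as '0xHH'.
Answer: 0xB7

Derivation:
Register before byte 7: 0xEB
Byte 7: 0x5C
0xEB XOR 0x5C = 0xB7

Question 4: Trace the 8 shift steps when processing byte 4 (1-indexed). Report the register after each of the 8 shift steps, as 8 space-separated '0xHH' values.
After byte 1 (0x54): reg=0xAB
After byte 2 (0x39): reg=0xF7
After byte 3 (0x68): reg=0xD4
Register before byte 4: 0xD4
After XOR with byte 0xCA: 0x1E

Answer: 0x3C 0x78 0xF0 0xE7 0xC9 0x95 0x2D 0x5A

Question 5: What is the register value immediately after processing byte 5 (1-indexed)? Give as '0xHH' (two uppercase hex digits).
After byte 1 (0x54): reg=0xAB
After byte 2 (0x39): reg=0xF7
After byte 3 (0x68): reg=0xD4
After byte 4 (0xCA): reg=0x5A
After byte 5 (0x97): reg=0x6D

Answer: 0x6D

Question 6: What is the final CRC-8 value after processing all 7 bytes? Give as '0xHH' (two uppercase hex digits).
Answer: 0x0C

Derivation:
After byte 1 (0x54): reg=0xAB
After byte 2 (0x39): reg=0xF7
After byte 3 (0x68): reg=0xD4
After byte 4 (0xCA): reg=0x5A
After byte 5 (0x97): reg=0x6D
After byte 6 (0xFB): reg=0xEB
After byte 7 (0x5C): reg=0x0C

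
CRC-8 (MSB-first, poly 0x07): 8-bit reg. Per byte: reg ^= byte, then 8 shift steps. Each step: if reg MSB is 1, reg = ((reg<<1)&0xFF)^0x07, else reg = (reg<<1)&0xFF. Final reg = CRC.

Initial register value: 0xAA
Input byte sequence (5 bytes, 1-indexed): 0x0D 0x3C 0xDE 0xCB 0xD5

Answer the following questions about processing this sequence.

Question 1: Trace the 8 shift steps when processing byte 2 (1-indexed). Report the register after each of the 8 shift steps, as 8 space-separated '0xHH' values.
Answer: 0x80 0x07 0x0E 0x1C 0x38 0x70 0xE0 0xC7

Derivation:
After byte 1 (0x0D): reg=0x7C
Register before byte 2: 0x7C
After XOR with byte 0x3C: 0x40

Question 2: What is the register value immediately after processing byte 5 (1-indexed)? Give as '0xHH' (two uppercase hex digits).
After byte 1 (0x0D): reg=0x7C
After byte 2 (0x3C): reg=0xC7
After byte 3 (0xDE): reg=0x4F
After byte 4 (0xCB): reg=0x95
After byte 5 (0xD5): reg=0xC7

Answer: 0xC7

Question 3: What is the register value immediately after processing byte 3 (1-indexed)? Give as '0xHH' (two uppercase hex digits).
After byte 1 (0x0D): reg=0x7C
After byte 2 (0x3C): reg=0xC7
After byte 3 (0xDE): reg=0x4F

Answer: 0x4F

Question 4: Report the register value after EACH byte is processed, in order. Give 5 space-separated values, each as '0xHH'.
0x7C 0xC7 0x4F 0x95 0xC7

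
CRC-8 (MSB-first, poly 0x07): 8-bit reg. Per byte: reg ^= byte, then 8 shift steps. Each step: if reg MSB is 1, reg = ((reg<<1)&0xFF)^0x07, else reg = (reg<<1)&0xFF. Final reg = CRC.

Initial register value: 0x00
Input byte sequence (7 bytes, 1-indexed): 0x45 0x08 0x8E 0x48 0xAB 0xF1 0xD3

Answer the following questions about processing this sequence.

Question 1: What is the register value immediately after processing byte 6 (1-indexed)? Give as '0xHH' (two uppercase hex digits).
Answer: 0x96

Derivation:
After byte 1 (0x45): reg=0xDC
After byte 2 (0x08): reg=0x22
After byte 3 (0x8E): reg=0x4D
After byte 4 (0x48): reg=0x1B
After byte 5 (0xAB): reg=0x19
After byte 6 (0xF1): reg=0x96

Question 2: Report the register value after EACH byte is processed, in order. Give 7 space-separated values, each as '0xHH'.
0xDC 0x22 0x4D 0x1B 0x19 0x96 0xDC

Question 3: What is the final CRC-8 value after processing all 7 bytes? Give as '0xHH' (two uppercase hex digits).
After byte 1 (0x45): reg=0xDC
After byte 2 (0x08): reg=0x22
After byte 3 (0x8E): reg=0x4D
After byte 4 (0x48): reg=0x1B
After byte 5 (0xAB): reg=0x19
After byte 6 (0xF1): reg=0x96
After byte 7 (0xD3): reg=0xDC

Answer: 0xDC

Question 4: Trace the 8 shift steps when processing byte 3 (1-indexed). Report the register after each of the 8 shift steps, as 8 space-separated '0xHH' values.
After byte 1 (0x45): reg=0xDC
After byte 2 (0x08): reg=0x22
Register before byte 3: 0x22
After XOR with byte 0x8E: 0xAC

Answer: 0x5F 0xBE 0x7B 0xF6 0xEB 0xD1 0xA5 0x4D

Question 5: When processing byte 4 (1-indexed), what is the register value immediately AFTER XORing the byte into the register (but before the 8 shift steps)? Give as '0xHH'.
Register before byte 4: 0x4D
Byte 4: 0x48
0x4D XOR 0x48 = 0x05

Answer: 0x05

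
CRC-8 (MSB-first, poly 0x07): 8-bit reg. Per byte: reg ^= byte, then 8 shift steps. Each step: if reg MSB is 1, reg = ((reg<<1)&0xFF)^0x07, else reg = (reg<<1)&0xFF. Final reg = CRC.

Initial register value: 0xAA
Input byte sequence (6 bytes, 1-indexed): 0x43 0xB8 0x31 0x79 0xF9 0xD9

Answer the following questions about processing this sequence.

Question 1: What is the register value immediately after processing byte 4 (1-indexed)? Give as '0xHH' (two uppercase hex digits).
Answer: 0xFD

Derivation:
After byte 1 (0x43): reg=0x91
After byte 2 (0xB8): reg=0xDF
After byte 3 (0x31): reg=0x84
After byte 4 (0x79): reg=0xFD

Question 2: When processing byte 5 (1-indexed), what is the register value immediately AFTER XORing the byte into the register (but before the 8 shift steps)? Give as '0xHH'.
Answer: 0x04

Derivation:
Register before byte 5: 0xFD
Byte 5: 0xF9
0xFD XOR 0xF9 = 0x04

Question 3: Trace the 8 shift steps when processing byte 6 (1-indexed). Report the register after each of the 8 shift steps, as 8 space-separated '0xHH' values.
After byte 1 (0x43): reg=0x91
After byte 2 (0xB8): reg=0xDF
After byte 3 (0x31): reg=0x84
After byte 4 (0x79): reg=0xFD
After byte 5 (0xF9): reg=0x1C
Register before byte 6: 0x1C
After XOR with byte 0xD9: 0xC5

Answer: 0x8D 0x1D 0x3A 0x74 0xE8 0xD7 0xA9 0x55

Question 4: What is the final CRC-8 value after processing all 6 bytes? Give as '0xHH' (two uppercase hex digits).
After byte 1 (0x43): reg=0x91
After byte 2 (0xB8): reg=0xDF
After byte 3 (0x31): reg=0x84
After byte 4 (0x79): reg=0xFD
After byte 5 (0xF9): reg=0x1C
After byte 6 (0xD9): reg=0x55

Answer: 0x55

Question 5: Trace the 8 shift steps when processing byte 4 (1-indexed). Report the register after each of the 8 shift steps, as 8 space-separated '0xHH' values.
After byte 1 (0x43): reg=0x91
After byte 2 (0xB8): reg=0xDF
After byte 3 (0x31): reg=0x84
Register before byte 4: 0x84
After XOR with byte 0x79: 0xFD

Answer: 0xFD 0xFD 0xFD 0xFD 0xFD 0xFD 0xFD 0xFD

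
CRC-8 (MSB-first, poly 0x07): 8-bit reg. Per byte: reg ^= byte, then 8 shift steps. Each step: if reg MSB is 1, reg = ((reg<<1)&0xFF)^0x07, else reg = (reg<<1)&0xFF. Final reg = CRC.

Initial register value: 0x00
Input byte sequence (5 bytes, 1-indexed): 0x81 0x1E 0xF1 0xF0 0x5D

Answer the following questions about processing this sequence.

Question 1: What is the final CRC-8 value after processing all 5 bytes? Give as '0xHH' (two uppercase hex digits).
Answer: 0xD1

Derivation:
After byte 1 (0x81): reg=0x8E
After byte 2 (0x1E): reg=0xF9
After byte 3 (0xF1): reg=0x38
After byte 4 (0xF0): reg=0x76
After byte 5 (0x5D): reg=0xD1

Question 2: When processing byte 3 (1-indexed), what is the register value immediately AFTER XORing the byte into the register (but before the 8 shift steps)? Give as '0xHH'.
Register before byte 3: 0xF9
Byte 3: 0xF1
0xF9 XOR 0xF1 = 0x08

Answer: 0x08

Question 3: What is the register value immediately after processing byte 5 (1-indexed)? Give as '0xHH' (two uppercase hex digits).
Answer: 0xD1

Derivation:
After byte 1 (0x81): reg=0x8E
After byte 2 (0x1E): reg=0xF9
After byte 3 (0xF1): reg=0x38
After byte 4 (0xF0): reg=0x76
After byte 5 (0x5D): reg=0xD1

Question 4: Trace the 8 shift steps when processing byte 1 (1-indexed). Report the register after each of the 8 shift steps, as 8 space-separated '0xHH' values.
Register before byte 1: 0x00
After XOR with byte 0x81: 0x81

Answer: 0x05 0x0A 0x14 0x28 0x50 0xA0 0x47 0x8E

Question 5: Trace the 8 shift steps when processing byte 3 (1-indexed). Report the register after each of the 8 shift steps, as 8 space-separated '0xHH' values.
After byte 1 (0x81): reg=0x8E
After byte 2 (0x1E): reg=0xF9
Register before byte 3: 0xF9
After XOR with byte 0xF1: 0x08

Answer: 0x10 0x20 0x40 0x80 0x07 0x0E 0x1C 0x38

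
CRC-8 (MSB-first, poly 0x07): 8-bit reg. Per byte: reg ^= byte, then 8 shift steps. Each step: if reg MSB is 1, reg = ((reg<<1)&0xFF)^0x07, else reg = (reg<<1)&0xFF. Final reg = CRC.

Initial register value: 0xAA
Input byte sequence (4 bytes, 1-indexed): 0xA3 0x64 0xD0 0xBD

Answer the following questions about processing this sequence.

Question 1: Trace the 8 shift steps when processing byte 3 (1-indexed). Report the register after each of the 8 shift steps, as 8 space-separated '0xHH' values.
Answer: 0xAC 0x5F 0xBE 0x7B 0xF6 0xEB 0xD1 0xA5

Derivation:
After byte 1 (0xA3): reg=0x3F
After byte 2 (0x64): reg=0x86
Register before byte 3: 0x86
After XOR with byte 0xD0: 0x56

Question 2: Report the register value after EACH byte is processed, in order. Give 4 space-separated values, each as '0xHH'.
0x3F 0x86 0xA5 0x48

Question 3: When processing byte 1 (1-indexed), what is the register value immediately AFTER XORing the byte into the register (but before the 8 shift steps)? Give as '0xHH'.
Register before byte 1: 0xAA
Byte 1: 0xA3
0xAA XOR 0xA3 = 0x09

Answer: 0x09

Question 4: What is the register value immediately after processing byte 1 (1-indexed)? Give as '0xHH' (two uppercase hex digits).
After byte 1 (0xA3): reg=0x3F

Answer: 0x3F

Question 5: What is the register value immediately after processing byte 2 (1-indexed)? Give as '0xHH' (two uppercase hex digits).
After byte 1 (0xA3): reg=0x3F
After byte 2 (0x64): reg=0x86

Answer: 0x86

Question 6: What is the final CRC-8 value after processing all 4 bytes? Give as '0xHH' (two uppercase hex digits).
After byte 1 (0xA3): reg=0x3F
After byte 2 (0x64): reg=0x86
After byte 3 (0xD0): reg=0xA5
After byte 4 (0xBD): reg=0x48

Answer: 0x48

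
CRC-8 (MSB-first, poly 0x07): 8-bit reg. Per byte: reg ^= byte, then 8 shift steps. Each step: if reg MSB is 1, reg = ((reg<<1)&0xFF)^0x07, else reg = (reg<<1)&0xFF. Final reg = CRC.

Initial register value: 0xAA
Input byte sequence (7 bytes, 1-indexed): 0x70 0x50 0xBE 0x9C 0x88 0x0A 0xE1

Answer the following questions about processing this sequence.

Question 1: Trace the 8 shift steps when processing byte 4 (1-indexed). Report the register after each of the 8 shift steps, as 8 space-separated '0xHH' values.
After byte 1 (0x70): reg=0x08
After byte 2 (0x50): reg=0x8F
After byte 3 (0xBE): reg=0x97
Register before byte 4: 0x97
After XOR with byte 0x9C: 0x0B

Answer: 0x16 0x2C 0x58 0xB0 0x67 0xCE 0x9B 0x31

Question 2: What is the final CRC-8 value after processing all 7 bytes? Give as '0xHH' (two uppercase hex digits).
Answer: 0xFB

Derivation:
After byte 1 (0x70): reg=0x08
After byte 2 (0x50): reg=0x8F
After byte 3 (0xBE): reg=0x97
After byte 4 (0x9C): reg=0x31
After byte 5 (0x88): reg=0x26
After byte 6 (0x0A): reg=0xC4
After byte 7 (0xE1): reg=0xFB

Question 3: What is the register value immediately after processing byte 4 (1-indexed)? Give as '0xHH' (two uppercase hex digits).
After byte 1 (0x70): reg=0x08
After byte 2 (0x50): reg=0x8F
After byte 3 (0xBE): reg=0x97
After byte 4 (0x9C): reg=0x31

Answer: 0x31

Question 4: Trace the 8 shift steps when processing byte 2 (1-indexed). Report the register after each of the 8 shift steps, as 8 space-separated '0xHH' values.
Answer: 0xB0 0x67 0xCE 0x9B 0x31 0x62 0xC4 0x8F

Derivation:
After byte 1 (0x70): reg=0x08
Register before byte 2: 0x08
After XOR with byte 0x50: 0x58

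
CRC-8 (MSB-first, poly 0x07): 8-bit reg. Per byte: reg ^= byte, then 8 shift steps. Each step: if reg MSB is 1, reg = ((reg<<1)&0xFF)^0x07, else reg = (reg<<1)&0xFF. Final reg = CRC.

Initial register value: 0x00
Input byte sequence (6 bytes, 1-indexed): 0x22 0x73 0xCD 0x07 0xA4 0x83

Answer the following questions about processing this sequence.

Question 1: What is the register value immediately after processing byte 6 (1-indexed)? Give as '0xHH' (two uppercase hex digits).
After byte 1 (0x22): reg=0xEE
After byte 2 (0x73): reg=0xDA
After byte 3 (0xCD): reg=0x65
After byte 4 (0x07): reg=0x29
After byte 5 (0xA4): reg=0xAA
After byte 6 (0x83): reg=0xDF

Answer: 0xDF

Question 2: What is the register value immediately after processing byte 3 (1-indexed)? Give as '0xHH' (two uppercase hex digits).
Answer: 0x65

Derivation:
After byte 1 (0x22): reg=0xEE
After byte 2 (0x73): reg=0xDA
After byte 3 (0xCD): reg=0x65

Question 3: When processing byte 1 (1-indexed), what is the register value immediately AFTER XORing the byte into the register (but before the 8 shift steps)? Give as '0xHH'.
Answer: 0x22

Derivation:
Register before byte 1: 0x00
Byte 1: 0x22
0x00 XOR 0x22 = 0x22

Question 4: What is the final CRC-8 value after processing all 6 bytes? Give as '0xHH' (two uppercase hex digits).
After byte 1 (0x22): reg=0xEE
After byte 2 (0x73): reg=0xDA
After byte 3 (0xCD): reg=0x65
After byte 4 (0x07): reg=0x29
After byte 5 (0xA4): reg=0xAA
After byte 6 (0x83): reg=0xDF

Answer: 0xDF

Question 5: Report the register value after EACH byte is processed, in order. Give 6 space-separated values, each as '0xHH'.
0xEE 0xDA 0x65 0x29 0xAA 0xDF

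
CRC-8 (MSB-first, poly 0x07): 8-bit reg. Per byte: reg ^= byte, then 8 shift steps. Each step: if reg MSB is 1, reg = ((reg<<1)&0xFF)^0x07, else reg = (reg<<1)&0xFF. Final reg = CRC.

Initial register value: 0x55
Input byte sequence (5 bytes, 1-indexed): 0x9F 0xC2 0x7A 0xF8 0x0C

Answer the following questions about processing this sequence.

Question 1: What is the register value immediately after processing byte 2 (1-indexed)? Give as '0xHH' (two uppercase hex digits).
After byte 1 (0x9F): reg=0x78
After byte 2 (0xC2): reg=0x2F

Answer: 0x2F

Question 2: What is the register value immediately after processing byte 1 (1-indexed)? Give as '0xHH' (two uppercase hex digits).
Answer: 0x78

Derivation:
After byte 1 (0x9F): reg=0x78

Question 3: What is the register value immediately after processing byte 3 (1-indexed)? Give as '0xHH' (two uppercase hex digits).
After byte 1 (0x9F): reg=0x78
After byte 2 (0xC2): reg=0x2F
After byte 3 (0x7A): reg=0xAC

Answer: 0xAC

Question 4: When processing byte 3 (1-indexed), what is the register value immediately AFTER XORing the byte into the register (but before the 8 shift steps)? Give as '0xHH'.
Register before byte 3: 0x2F
Byte 3: 0x7A
0x2F XOR 0x7A = 0x55

Answer: 0x55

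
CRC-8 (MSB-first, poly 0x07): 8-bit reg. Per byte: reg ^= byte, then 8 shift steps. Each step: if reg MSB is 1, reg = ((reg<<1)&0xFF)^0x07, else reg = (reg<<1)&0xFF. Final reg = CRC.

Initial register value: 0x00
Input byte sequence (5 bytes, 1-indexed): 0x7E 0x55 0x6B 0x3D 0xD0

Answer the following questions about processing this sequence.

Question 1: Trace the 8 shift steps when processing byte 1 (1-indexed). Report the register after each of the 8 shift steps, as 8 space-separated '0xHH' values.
Register before byte 1: 0x00
After XOR with byte 0x7E: 0x7E

Answer: 0xFC 0xFF 0xF9 0xF5 0xED 0xDD 0xBD 0x7D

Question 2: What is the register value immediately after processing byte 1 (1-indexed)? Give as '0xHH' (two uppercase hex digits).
Answer: 0x7D

Derivation:
After byte 1 (0x7E): reg=0x7D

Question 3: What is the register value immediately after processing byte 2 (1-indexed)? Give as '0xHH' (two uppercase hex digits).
Answer: 0xD8

Derivation:
After byte 1 (0x7E): reg=0x7D
After byte 2 (0x55): reg=0xD8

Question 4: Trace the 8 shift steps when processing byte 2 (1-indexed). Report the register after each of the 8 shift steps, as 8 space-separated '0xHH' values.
After byte 1 (0x7E): reg=0x7D
Register before byte 2: 0x7D
After XOR with byte 0x55: 0x28

Answer: 0x50 0xA0 0x47 0x8E 0x1B 0x36 0x6C 0xD8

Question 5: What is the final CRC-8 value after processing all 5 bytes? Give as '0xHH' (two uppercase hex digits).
Answer: 0x79

Derivation:
After byte 1 (0x7E): reg=0x7D
After byte 2 (0x55): reg=0xD8
After byte 3 (0x6B): reg=0x10
After byte 4 (0x3D): reg=0xC3
After byte 5 (0xD0): reg=0x79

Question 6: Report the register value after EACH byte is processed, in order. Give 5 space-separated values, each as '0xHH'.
0x7D 0xD8 0x10 0xC3 0x79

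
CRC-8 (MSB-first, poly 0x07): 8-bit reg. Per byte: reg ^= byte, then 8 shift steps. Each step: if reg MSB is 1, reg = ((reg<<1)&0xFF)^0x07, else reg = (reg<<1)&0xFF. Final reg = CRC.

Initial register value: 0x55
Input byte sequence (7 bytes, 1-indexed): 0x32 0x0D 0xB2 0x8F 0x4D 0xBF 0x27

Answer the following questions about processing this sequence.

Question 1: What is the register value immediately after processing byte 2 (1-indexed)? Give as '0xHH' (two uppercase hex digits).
After byte 1 (0x32): reg=0x32
After byte 2 (0x0D): reg=0xBD

Answer: 0xBD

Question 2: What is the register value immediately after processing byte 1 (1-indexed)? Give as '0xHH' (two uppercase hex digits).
After byte 1 (0x32): reg=0x32

Answer: 0x32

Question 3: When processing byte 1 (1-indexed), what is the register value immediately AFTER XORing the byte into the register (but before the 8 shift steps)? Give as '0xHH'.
Answer: 0x67

Derivation:
Register before byte 1: 0x55
Byte 1: 0x32
0x55 XOR 0x32 = 0x67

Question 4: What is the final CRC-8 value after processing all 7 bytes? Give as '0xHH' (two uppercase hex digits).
After byte 1 (0x32): reg=0x32
After byte 2 (0x0D): reg=0xBD
After byte 3 (0xB2): reg=0x2D
After byte 4 (0x8F): reg=0x67
After byte 5 (0x4D): reg=0xD6
After byte 6 (0xBF): reg=0x18
After byte 7 (0x27): reg=0xBD

Answer: 0xBD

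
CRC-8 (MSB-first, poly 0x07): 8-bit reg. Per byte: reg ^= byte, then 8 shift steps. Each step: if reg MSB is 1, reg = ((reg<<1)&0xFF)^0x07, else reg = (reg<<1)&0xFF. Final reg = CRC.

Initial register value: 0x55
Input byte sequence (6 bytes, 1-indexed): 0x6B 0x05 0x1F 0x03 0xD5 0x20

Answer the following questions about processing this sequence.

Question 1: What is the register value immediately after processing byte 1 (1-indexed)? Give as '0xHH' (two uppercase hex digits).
After byte 1 (0x6B): reg=0xBA

Answer: 0xBA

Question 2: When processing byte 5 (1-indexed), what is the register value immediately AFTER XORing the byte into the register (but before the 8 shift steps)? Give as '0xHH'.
Register before byte 5: 0x30
Byte 5: 0xD5
0x30 XOR 0xD5 = 0xE5

Answer: 0xE5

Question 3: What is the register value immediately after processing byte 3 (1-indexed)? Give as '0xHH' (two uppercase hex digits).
Answer: 0xD1

Derivation:
After byte 1 (0x6B): reg=0xBA
After byte 2 (0x05): reg=0x34
After byte 3 (0x1F): reg=0xD1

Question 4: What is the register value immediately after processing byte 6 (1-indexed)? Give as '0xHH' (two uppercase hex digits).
Answer: 0xE2

Derivation:
After byte 1 (0x6B): reg=0xBA
After byte 2 (0x05): reg=0x34
After byte 3 (0x1F): reg=0xD1
After byte 4 (0x03): reg=0x30
After byte 5 (0xD5): reg=0xB5
After byte 6 (0x20): reg=0xE2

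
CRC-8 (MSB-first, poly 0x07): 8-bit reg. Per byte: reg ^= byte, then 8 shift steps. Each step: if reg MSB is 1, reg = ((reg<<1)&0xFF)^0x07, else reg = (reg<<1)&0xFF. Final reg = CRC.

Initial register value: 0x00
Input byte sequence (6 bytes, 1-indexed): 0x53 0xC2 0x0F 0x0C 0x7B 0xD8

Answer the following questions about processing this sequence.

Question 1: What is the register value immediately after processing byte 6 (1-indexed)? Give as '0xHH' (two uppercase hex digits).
After byte 1 (0x53): reg=0xBE
After byte 2 (0xC2): reg=0x73
After byte 3 (0x0F): reg=0x73
After byte 4 (0x0C): reg=0x7A
After byte 5 (0x7B): reg=0x07
After byte 6 (0xD8): reg=0x13

Answer: 0x13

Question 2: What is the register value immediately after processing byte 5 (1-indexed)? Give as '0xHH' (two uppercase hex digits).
Answer: 0x07

Derivation:
After byte 1 (0x53): reg=0xBE
After byte 2 (0xC2): reg=0x73
After byte 3 (0x0F): reg=0x73
After byte 4 (0x0C): reg=0x7A
After byte 5 (0x7B): reg=0x07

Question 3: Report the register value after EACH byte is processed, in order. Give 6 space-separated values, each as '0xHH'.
0xBE 0x73 0x73 0x7A 0x07 0x13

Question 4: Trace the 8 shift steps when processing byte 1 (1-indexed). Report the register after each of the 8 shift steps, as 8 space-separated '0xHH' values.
Register before byte 1: 0x00
After XOR with byte 0x53: 0x53

Answer: 0xA6 0x4B 0x96 0x2B 0x56 0xAC 0x5F 0xBE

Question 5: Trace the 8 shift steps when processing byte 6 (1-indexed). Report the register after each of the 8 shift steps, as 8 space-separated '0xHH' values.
After byte 1 (0x53): reg=0xBE
After byte 2 (0xC2): reg=0x73
After byte 3 (0x0F): reg=0x73
After byte 4 (0x0C): reg=0x7A
After byte 5 (0x7B): reg=0x07
Register before byte 6: 0x07
After XOR with byte 0xD8: 0xDF

Answer: 0xB9 0x75 0xEA 0xD3 0xA1 0x45 0x8A 0x13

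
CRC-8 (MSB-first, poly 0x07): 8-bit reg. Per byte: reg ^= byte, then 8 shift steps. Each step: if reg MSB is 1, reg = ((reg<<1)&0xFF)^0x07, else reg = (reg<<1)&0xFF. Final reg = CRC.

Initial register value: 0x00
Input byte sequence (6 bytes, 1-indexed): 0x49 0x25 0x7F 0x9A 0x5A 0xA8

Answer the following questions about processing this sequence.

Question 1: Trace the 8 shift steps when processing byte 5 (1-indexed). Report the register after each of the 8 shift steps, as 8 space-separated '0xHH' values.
Answer: 0x94 0x2F 0x5E 0xBC 0x7F 0xFE 0xFB 0xF1

Derivation:
After byte 1 (0x49): reg=0xF8
After byte 2 (0x25): reg=0x1D
After byte 3 (0x7F): reg=0x29
After byte 4 (0x9A): reg=0x10
Register before byte 5: 0x10
After XOR with byte 0x5A: 0x4A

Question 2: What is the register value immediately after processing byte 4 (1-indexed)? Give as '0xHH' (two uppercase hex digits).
After byte 1 (0x49): reg=0xF8
After byte 2 (0x25): reg=0x1D
After byte 3 (0x7F): reg=0x29
After byte 4 (0x9A): reg=0x10

Answer: 0x10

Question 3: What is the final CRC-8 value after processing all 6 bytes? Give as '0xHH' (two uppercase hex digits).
After byte 1 (0x49): reg=0xF8
After byte 2 (0x25): reg=0x1D
After byte 3 (0x7F): reg=0x29
After byte 4 (0x9A): reg=0x10
After byte 5 (0x5A): reg=0xF1
After byte 6 (0xA8): reg=0x88

Answer: 0x88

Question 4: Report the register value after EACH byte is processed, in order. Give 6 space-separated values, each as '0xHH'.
0xF8 0x1D 0x29 0x10 0xF1 0x88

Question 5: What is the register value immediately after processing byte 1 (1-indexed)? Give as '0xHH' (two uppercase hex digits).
After byte 1 (0x49): reg=0xF8

Answer: 0xF8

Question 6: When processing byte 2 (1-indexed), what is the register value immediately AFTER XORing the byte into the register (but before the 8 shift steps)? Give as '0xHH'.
Answer: 0xDD

Derivation:
Register before byte 2: 0xF8
Byte 2: 0x25
0xF8 XOR 0x25 = 0xDD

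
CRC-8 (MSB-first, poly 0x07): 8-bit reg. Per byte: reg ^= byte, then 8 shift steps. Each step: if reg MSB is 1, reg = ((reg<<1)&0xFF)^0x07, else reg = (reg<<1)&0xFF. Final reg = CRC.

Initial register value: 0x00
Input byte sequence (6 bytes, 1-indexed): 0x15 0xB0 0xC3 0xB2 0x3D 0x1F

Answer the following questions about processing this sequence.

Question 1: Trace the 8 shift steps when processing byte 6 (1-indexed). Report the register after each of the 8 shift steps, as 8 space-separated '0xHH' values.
Answer: 0x7B 0xF6 0xEB 0xD1 0xA5 0x4D 0x9A 0x33

Derivation:
After byte 1 (0x15): reg=0x6B
After byte 2 (0xB0): reg=0x0F
After byte 3 (0xC3): reg=0x6A
After byte 4 (0xB2): reg=0x06
After byte 5 (0x3D): reg=0xA1
Register before byte 6: 0xA1
After XOR with byte 0x1F: 0xBE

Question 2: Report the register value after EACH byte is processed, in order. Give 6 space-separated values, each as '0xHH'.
0x6B 0x0F 0x6A 0x06 0xA1 0x33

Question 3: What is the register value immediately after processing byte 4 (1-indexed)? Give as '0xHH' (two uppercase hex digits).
After byte 1 (0x15): reg=0x6B
After byte 2 (0xB0): reg=0x0F
After byte 3 (0xC3): reg=0x6A
After byte 4 (0xB2): reg=0x06

Answer: 0x06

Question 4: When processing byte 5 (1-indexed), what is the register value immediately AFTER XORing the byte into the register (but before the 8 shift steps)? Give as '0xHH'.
Register before byte 5: 0x06
Byte 5: 0x3D
0x06 XOR 0x3D = 0x3B

Answer: 0x3B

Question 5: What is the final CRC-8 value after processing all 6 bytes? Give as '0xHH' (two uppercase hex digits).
After byte 1 (0x15): reg=0x6B
After byte 2 (0xB0): reg=0x0F
After byte 3 (0xC3): reg=0x6A
After byte 4 (0xB2): reg=0x06
After byte 5 (0x3D): reg=0xA1
After byte 6 (0x1F): reg=0x33

Answer: 0x33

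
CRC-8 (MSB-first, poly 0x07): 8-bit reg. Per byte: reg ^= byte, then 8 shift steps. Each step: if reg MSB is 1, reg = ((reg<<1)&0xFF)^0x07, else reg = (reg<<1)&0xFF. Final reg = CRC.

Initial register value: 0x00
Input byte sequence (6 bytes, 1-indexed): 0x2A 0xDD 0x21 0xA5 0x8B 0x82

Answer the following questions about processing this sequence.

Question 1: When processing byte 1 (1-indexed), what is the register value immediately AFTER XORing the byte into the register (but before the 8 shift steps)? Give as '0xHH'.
Register before byte 1: 0x00
Byte 1: 0x2A
0x00 XOR 0x2A = 0x2A

Answer: 0x2A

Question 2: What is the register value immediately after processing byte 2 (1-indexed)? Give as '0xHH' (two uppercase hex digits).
Answer: 0x31

Derivation:
After byte 1 (0x2A): reg=0xD6
After byte 2 (0xDD): reg=0x31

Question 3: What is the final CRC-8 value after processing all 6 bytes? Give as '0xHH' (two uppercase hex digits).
Answer: 0x49

Derivation:
After byte 1 (0x2A): reg=0xD6
After byte 2 (0xDD): reg=0x31
After byte 3 (0x21): reg=0x70
After byte 4 (0xA5): reg=0x25
After byte 5 (0x8B): reg=0x43
After byte 6 (0x82): reg=0x49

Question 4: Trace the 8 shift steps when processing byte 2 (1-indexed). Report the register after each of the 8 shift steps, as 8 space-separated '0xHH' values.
After byte 1 (0x2A): reg=0xD6
Register before byte 2: 0xD6
After XOR with byte 0xDD: 0x0B

Answer: 0x16 0x2C 0x58 0xB0 0x67 0xCE 0x9B 0x31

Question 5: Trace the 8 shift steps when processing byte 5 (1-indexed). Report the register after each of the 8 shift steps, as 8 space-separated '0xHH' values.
After byte 1 (0x2A): reg=0xD6
After byte 2 (0xDD): reg=0x31
After byte 3 (0x21): reg=0x70
After byte 4 (0xA5): reg=0x25
Register before byte 5: 0x25
After XOR with byte 0x8B: 0xAE

Answer: 0x5B 0xB6 0x6B 0xD6 0xAB 0x51 0xA2 0x43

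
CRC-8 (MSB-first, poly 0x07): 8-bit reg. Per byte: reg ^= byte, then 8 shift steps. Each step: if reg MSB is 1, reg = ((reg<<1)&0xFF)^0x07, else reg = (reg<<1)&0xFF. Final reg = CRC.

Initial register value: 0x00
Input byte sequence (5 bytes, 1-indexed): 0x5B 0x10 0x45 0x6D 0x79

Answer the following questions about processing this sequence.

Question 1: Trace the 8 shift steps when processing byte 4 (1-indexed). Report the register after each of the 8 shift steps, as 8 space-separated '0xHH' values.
Answer: 0x5C 0xB8 0x77 0xEE 0xDB 0xB1 0x65 0xCA

Derivation:
After byte 1 (0x5B): reg=0x86
After byte 2 (0x10): reg=0xEB
After byte 3 (0x45): reg=0x43
Register before byte 4: 0x43
After XOR with byte 0x6D: 0x2E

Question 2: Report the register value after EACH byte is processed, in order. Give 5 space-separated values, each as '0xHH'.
0x86 0xEB 0x43 0xCA 0x10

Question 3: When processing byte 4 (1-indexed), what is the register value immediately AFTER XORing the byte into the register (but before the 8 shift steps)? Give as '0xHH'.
Answer: 0x2E

Derivation:
Register before byte 4: 0x43
Byte 4: 0x6D
0x43 XOR 0x6D = 0x2E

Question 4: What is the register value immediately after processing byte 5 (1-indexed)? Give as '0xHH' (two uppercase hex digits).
After byte 1 (0x5B): reg=0x86
After byte 2 (0x10): reg=0xEB
After byte 3 (0x45): reg=0x43
After byte 4 (0x6D): reg=0xCA
After byte 5 (0x79): reg=0x10

Answer: 0x10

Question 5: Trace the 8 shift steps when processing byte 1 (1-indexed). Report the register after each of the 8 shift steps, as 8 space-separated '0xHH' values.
Answer: 0xB6 0x6B 0xD6 0xAB 0x51 0xA2 0x43 0x86

Derivation:
Register before byte 1: 0x00
After XOR with byte 0x5B: 0x5B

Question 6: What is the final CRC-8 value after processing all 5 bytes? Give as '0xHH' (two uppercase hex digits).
After byte 1 (0x5B): reg=0x86
After byte 2 (0x10): reg=0xEB
After byte 3 (0x45): reg=0x43
After byte 4 (0x6D): reg=0xCA
After byte 5 (0x79): reg=0x10

Answer: 0x10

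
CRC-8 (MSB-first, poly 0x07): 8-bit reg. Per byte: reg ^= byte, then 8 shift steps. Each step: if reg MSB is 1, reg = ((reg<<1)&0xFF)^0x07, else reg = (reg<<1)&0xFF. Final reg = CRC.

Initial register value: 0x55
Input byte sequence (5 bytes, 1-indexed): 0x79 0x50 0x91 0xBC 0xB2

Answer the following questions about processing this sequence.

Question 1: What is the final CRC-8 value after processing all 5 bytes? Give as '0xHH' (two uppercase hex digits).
After byte 1 (0x79): reg=0xC4
After byte 2 (0x50): reg=0xE5
After byte 3 (0x91): reg=0x4B
After byte 4 (0xBC): reg=0xCB
After byte 5 (0xB2): reg=0x68

Answer: 0x68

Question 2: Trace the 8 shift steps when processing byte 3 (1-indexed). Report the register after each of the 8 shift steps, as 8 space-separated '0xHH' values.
Answer: 0xE8 0xD7 0xA9 0x55 0xAA 0x53 0xA6 0x4B

Derivation:
After byte 1 (0x79): reg=0xC4
After byte 2 (0x50): reg=0xE5
Register before byte 3: 0xE5
After XOR with byte 0x91: 0x74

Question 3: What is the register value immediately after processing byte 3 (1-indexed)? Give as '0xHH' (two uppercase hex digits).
After byte 1 (0x79): reg=0xC4
After byte 2 (0x50): reg=0xE5
After byte 3 (0x91): reg=0x4B

Answer: 0x4B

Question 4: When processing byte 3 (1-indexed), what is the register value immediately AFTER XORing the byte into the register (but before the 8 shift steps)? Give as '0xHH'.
Register before byte 3: 0xE5
Byte 3: 0x91
0xE5 XOR 0x91 = 0x74

Answer: 0x74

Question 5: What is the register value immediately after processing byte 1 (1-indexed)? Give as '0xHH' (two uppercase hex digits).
After byte 1 (0x79): reg=0xC4

Answer: 0xC4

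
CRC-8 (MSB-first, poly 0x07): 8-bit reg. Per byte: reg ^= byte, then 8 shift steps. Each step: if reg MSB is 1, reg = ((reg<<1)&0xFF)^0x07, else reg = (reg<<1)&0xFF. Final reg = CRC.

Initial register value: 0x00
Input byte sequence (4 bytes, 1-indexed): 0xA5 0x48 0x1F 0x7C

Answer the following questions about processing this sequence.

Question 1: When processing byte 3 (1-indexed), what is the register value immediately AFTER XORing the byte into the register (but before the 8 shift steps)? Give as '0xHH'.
Answer: 0xB9

Derivation:
Register before byte 3: 0xA6
Byte 3: 0x1F
0xA6 XOR 0x1F = 0xB9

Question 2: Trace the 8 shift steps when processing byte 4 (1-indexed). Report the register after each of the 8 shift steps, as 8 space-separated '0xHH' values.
After byte 1 (0xA5): reg=0x72
After byte 2 (0x48): reg=0xA6
After byte 3 (0x1F): reg=0x26
Register before byte 4: 0x26
After XOR with byte 0x7C: 0x5A

Answer: 0xB4 0x6F 0xDE 0xBB 0x71 0xE2 0xC3 0x81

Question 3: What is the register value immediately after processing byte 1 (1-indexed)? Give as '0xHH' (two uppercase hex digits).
After byte 1 (0xA5): reg=0x72

Answer: 0x72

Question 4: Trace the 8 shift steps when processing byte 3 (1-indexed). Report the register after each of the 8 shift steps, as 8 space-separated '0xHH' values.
After byte 1 (0xA5): reg=0x72
After byte 2 (0x48): reg=0xA6
Register before byte 3: 0xA6
After XOR with byte 0x1F: 0xB9

Answer: 0x75 0xEA 0xD3 0xA1 0x45 0x8A 0x13 0x26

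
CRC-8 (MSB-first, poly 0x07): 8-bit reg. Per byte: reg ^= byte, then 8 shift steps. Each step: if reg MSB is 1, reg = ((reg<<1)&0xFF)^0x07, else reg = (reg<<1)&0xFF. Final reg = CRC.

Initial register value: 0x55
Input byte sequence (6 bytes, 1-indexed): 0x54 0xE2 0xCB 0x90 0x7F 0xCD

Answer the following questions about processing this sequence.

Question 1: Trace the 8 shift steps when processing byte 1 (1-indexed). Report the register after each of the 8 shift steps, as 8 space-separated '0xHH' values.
Register before byte 1: 0x55
After XOR with byte 0x54: 0x01

Answer: 0x02 0x04 0x08 0x10 0x20 0x40 0x80 0x07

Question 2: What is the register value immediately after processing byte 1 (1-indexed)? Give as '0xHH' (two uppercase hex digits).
After byte 1 (0x54): reg=0x07

Answer: 0x07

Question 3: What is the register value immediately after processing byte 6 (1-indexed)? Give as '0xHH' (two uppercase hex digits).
Answer: 0x53

Derivation:
After byte 1 (0x54): reg=0x07
After byte 2 (0xE2): reg=0xB5
After byte 3 (0xCB): reg=0x7D
After byte 4 (0x90): reg=0x8D
After byte 5 (0x7F): reg=0xD0
After byte 6 (0xCD): reg=0x53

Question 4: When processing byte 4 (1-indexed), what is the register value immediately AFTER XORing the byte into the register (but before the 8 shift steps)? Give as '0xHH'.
Answer: 0xED

Derivation:
Register before byte 4: 0x7D
Byte 4: 0x90
0x7D XOR 0x90 = 0xED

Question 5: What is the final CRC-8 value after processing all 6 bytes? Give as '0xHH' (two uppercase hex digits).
Answer: 0x53

Derivation:
After byte 1 (0x54): reg=0x07
After byte 2 (0xE2): reg=0xB5
After byte 3 (0xCB): reg=0x7D
After byte 4 (0x90): reg=0x8D
After byte 5 (0x7F): reg=0xD0
After byte 6 (0xCD): reg=0x53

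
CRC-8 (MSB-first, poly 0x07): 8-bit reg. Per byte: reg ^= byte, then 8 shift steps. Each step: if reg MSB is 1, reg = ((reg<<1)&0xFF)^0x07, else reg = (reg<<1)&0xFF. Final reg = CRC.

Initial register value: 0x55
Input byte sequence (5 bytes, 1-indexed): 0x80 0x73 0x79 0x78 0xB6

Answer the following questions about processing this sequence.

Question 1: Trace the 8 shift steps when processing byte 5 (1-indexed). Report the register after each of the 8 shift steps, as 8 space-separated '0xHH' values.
After byte 1 (0x80): reg=0x25
After byte 2 (0x73): reg=0xA5
After byte 3 (0x79): reg=0x1A
After byte 4 (0x78): reg=0x29
Register before byte 5: 0x29
After XOR with byte 0xB6: 0x9F

Answer: 0x39 0x72 0xE4 0xCF 0x99 0x35 0x6A 0xD4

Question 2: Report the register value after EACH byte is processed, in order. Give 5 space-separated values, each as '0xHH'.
0x25 0xA5 0x1A 0x29 0xD4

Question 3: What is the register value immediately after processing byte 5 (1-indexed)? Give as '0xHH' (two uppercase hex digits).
After byte 1 (0x80): reg=0x25
After byte 2 (0x73): reg=0xA5
After byte 3 (0x79): reg=0x1A
After byte 4 (0x78): reg=0x29
After byte 5 (0xB6): reg=0xD4

Answer: 0xD4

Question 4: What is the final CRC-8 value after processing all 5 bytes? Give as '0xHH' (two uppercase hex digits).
Answer: 0xD4

Derivation:
After byte 1 (0x80): reg=0x25
After byte 2 (0x73): reg=0xA5
After byte 3 (0x79): reg=0x1A
After byte 4 (0x78): reg=0x29
After byte 5 (0xB6): reg=0xD4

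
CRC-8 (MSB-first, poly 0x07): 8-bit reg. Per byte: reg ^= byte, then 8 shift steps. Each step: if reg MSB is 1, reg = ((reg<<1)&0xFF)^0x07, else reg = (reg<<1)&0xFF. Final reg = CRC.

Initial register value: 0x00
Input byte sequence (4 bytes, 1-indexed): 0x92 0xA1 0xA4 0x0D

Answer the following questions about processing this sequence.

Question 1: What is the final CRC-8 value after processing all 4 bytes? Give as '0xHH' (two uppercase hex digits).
After byte 1 (0x92): reg=0xF7
After byte 2 (0xA1): reg=0xA5
After byte 3 (0xA4): reg=0x07
After byte 4 (0x0D): reg=0x36

Answer: 0x36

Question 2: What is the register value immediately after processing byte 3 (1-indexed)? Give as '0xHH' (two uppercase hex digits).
Answer: 0x07

Derivation:
After byte 1 (0x92): reg=0xF7
After byte 2 (0xA1): reg=0xA5
After byte 3 (0xA4): reg=0x07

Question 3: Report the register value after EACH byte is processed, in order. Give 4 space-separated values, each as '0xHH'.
0xF7 0xA5 0x07 0x36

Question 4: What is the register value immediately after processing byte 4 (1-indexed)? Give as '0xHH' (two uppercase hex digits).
Answer: 0x36

Derivation:
After byte 1 (0x92): reg=0xF7
After byte 2 (0xA1): reg=0xA5
After byte 3 (0xA4): reg=0x07
After byte 4 (0x0D): reg=0x36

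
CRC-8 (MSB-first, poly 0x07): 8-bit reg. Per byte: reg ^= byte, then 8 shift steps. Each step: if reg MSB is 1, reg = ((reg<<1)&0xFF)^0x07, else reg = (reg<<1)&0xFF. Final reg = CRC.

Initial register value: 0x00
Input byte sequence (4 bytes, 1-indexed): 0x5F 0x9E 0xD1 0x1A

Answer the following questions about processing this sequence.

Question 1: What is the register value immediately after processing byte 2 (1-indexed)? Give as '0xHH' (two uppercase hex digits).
Answer: 0x1C

Derivation:
After byte 1 (0x5F): reg=0x9A
After byte 2 (0x9E): reg=0x1C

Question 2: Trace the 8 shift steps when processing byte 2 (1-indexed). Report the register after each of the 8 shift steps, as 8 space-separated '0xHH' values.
After byte 1 (0x5F): reg=0x9A
Register before byte 2: 0x9A
After XOR with byte 0x9E: 0x04

Answer: 0x08 0x10 0x20 0x40 0x80 0x07 0x0E 0x1C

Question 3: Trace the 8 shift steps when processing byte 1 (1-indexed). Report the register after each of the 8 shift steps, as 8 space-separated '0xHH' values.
Register before byte 1: 0x00
After XOR with byte 0x5F: 0x5F

Answer: 0xBE 0x7B 0xF6 0xEB 0xD1 0xA5 0x4D 0x9A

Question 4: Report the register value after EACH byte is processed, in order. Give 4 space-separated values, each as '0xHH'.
0x9A 0x1C 0x6D 0x42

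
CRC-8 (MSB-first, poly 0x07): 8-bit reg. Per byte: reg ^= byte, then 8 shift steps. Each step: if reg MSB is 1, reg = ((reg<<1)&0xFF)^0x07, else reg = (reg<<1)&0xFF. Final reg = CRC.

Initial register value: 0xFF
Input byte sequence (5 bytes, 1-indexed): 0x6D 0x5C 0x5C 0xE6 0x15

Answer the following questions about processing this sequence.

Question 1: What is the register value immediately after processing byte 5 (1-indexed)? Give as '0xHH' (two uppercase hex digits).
Answer: 0xFD

Derivation:
After byte 1 (0x6D): reg=0xF7
After byte 2 (0x5C): reg=0x58
After byte 3 (0x5C): reg=0x1C
After byte 4 (0xE6): reg=0xE8
After byte 5 (0x15): reg=0xFD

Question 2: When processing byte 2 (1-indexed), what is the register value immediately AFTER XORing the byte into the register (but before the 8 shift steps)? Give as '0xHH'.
Register before byte 2: 0xF7
Byte 2: 0x5C
0xF7 XOR 0x5C = 0xAB

Answer: 0xAB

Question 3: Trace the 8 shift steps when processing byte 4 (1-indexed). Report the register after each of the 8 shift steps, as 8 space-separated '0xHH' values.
After byte 1 (0x6D): reg=0xF7
After byte 2 (0x5C): reg=0x58
After byte 3 (0x5C): reg=0x1C
Register before byte 4: 0x1C
After XOR with byte 0xE6: 0xFA

Answer: 0xF3 0xE1 0xC5 0x8D 0x1D 0x3A 0x74 0xE8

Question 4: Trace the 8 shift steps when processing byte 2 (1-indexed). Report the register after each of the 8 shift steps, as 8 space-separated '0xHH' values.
After byte 1 (0x6D): reg=0xF7
Register before byte 2: 0xF7
After XOR with byte 0x5C: 0xAB

Answer: 0x51 0xA2 0x43 0x86 0x0B 0x16 0x2C 0x58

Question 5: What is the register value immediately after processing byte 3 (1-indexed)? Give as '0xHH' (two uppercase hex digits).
After byte 1 (0x6D): reg=0xF7
After byte 2 (0x5C): reg=0x58
After byte 3 (0x5C): reg=0x1C

Answer: 0x1C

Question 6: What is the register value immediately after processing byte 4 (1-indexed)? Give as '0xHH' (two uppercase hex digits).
After byte 1 (0x6D): reg=0xF7
After byte 2 (0x5C): reg=0x58
After byte 3 (0x5C): reg=0x1C
After byte 4 (0xE6): reg=0xE8

Answer: 0xE8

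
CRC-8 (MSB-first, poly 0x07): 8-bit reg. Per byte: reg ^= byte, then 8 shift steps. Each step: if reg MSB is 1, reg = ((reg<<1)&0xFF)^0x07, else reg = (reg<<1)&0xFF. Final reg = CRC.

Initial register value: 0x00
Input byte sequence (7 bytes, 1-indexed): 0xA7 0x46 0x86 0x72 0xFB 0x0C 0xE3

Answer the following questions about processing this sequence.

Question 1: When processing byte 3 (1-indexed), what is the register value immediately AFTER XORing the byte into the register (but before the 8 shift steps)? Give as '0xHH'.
Register before byte 3: 0xA6
Byte 3: 0x86
0xA6 XOR 0x86 = 0x20

Answer: 0x20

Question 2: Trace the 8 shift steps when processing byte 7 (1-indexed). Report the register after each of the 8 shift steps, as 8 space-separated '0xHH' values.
Answer: 0x76 0xEC 0xDF 0xB9 0x75 0xEA 0xD3 0xA1

Derivation:
After byte 1 (0xA7): reg=0x7C
After byte 2 (0x46): reg=0xA6
After byte 3 (0x86): reg=0xE0
After byte 4 (0x72): reg=0xF7
After byte 5 (0xFB): reg=0x24
After byte 6 (0x0C): reg=0xD8
Register before byte 7: 0xD8
After XOR with byte 0xE3: 0x3B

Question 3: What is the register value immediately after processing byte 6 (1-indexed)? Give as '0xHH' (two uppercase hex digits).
Answer: 0xD8

Derivation:
After byte 1 (0xA7): reg=0x7C
After byte 2 (0x46): reg=0xA6
After byte 3 (0x86): reg=0xE0
After byte 4 (0x72): reg=0xF7
After byte 5 (0xFB): reg=0x24
After byte 6 (0x0C): reg=0xD8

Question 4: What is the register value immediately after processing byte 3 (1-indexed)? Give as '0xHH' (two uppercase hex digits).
Answer: 0xE0

Derivation:
After byte 1 (0xA7): reg=0x7C
After byte 2 (0x46): reg=0xA6
After byte 3 (0x86): reg=0xE0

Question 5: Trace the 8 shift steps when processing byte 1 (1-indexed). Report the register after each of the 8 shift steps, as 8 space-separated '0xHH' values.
Register before byte 1: 0x00
After XOR with byte 0xA7: 0xA7

Answer: 0x49 0x92 0x23 0x46 0x8C 0x1F 0x3E 0x7C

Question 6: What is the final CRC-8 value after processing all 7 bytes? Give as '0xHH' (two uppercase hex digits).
After byte 1 (0xA7): reg=0x7C
After byte 2 (0x46): reg=0xA6
After byte 3 (0x86): reg=0xE0
After byte 4 (0x72): reg=0xF7
After byte 5 (0xFB): reg=0x24
After byte 6 (0x0C): reg=0xD8
After byte 7 (0xE3): reg=0xA1

Answer: 0xA1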